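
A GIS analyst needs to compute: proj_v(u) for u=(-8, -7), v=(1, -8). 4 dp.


u.v = 48, |v| = sqrt(65) = 8.0623
Scalar projection = u.v / |v| = 48 / sqrt(65) = 5.9537

5.9537


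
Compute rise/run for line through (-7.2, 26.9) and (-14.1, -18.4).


slope = (y2-y1)/(x2-x1) = ((-18.4)-26.9)/((-14.1)-(-7.2)) = (-45.3)/(-6.9) = 6.5652

6.5652


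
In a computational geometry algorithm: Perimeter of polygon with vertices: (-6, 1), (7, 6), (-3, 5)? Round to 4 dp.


Sides: (-6, 1)->(7, 6): sqrt(194) = 13.928388, (7, 6)->(-3, 5): sqrt(101) = 10.049876, (-3, 5)->(-6, 1): sqrt(25) = 5
Sum = 28.978264
Perimeter = 28.9783

28.9783


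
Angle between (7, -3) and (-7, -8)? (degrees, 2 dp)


u.v = -25, |u| = sqrt(58) = 7.6158, |v| = sqrt(113) = 10.6301
cos(theta) = u.v/(|u||v|) = -25/sqrt(6554) = -0.308807
theta = acos(-0.308807) = 107.99 degrees

107.99 degrees


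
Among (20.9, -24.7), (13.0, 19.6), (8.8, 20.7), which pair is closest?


d(P0,P1) = 44.9989, d(P0,P2) = 46.9848, d(P1,P2) = 4.3417
Closest: P1 and P2

Closest pair: (13.0, 19.6) and (8.8, 20.7), distance = 4.3417


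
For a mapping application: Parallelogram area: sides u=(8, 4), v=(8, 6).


|u x v| = |8*6 - 4*8|
= |48 - 32| = 16

16


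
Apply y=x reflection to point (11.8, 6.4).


Reflection over y=x: (x,y) -> (y,x)
(11.8, 6.4) -> (6.4, 11.8)

(6.4, 11.8)


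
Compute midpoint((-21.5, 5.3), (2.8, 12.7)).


M = (((-21.5)+2.8)/2, (5.3+12.7)/2)
= (-9.35, 9)

(-9.35, 9)


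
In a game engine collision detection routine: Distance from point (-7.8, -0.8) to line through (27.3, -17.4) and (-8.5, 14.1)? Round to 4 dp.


|cross product| = 511.37
|line direction| = sqrt(2273.89) = 47.6853
Distance = 511.37/sqrt(2273.89) = 10.7238

10.7238


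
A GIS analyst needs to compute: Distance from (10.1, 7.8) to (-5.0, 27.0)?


dx=-15.1, dy=19.2
d^2 = (-15.1)^2 + 19.2^2 = 596.65
d = sqrt(596.65) = 24.4264

24.4264


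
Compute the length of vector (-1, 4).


|u| = sqrt((-1)^2 + 4^2) = sqrt(17) = 4.1231

4.1231


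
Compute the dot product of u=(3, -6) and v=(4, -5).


u . v = u_x*v_x + u_y*v_y = 3*4 + (-6)*(-5)
= 12 + 30 = 42

42


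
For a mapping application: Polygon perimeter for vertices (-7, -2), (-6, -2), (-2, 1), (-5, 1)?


Sides: (-7, -2)->(-6, -2): sqrt(1) = 1, (-6, -2)->(-2, 1): sqrt(25) = 5, (-2, 1)->(-5, 1): sqrt(9) = 3, (-5, 1)->(-7, -2): sqrt(13) = 3.605551
Sum = 12.605551
Perimeter = 12.6056

12.6056


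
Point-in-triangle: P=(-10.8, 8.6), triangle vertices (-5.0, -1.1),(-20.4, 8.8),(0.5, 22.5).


Cross products: AB x AP = -91.96, BC x BP = -135.7, CA x CP = -190.23
All same sign? yes

Yes, inside


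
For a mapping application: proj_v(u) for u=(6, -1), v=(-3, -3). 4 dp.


u.v = -15, |v| = sqrt(18) = 4.2426
Scalar projection = u.v / |v| = -15 / sqrt(18) = -3.5355

-3.5355


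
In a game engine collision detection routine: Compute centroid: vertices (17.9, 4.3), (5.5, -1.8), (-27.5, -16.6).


Centroid = ((x_A+x_B+x_C)/3, (y_A+y_B+y_C)/3)
= ((17.9+5.5+(-27.5))/3, (4.3+(-1.8)+(-16.6))/3)
= (-1.3667, -4.7)

(-1.3667, -4.7)


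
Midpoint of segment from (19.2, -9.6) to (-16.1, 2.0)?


M = ((19.2+(-16.1))/2, ((-9.6)+2)/2)
= (1.55, -3.8)

(1.55, -3.8)


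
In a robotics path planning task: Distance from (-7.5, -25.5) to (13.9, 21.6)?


dx=21.4, dy=47.1
d^2 = 21.4^2 + 47.1^2 = 2676.37
d = sqrt(2676.37) = 51.7336

51.7336


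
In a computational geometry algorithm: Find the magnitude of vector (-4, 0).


|u| = sqrt((-4)^2 + 0^2) = sqrt(16) = 4

4


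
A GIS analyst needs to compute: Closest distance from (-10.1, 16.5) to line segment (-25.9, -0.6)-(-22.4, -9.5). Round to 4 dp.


Project P onto AB: t = 0 (clamped to [0,1])
Closest point on segment: (-25.9, -0.6)
Distance: 23.282

23.282


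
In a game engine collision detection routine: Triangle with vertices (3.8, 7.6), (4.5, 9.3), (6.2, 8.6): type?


Side lengths squared: AB^2=3.38, BC^2=3.38, CA^2=6.76
Sorted: [3.38, 3.38, 6.76]
By sides: Isosceles, By angles: Right

Isosceles, Right


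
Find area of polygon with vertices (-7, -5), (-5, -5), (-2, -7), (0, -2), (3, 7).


Shoelace sum: ((-7)*(-5) - (-5)*(-5)) + ((-5)*(-7) - (-2)*(-5)) + ((-2)*(-2) - 0*(-7)) + (0*7 - 3*(-2)) + (3*(-5) - (-7)*7)
= 79
Area = |79|/2 = 39.5

39.5


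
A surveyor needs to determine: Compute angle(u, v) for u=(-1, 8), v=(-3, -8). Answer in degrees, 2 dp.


u.v = -61, |u| = sqrt(65) = 8.0623, |v| = sqrt(73) = 8.544
cos(theta) = u.v/(|u||v|) = -61/sqrt(4745) = -0.885547
theta = acos(-0.885547) = 152.32 degrees

152.32 degrees


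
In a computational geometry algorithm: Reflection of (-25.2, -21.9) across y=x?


Reflection over y=x: (x,y) -> (y,x)
(-25.2, -21.9) -> (-21.9, -25.2)

(-21.9, -25.2)


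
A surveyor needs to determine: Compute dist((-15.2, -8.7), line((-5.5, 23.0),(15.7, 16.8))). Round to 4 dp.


|cross product| = 732.18
|line direction| = sqrt(487.88) = 22.088
Distance = 732.18/sqrt(487.88) = 33.1483

33.1483


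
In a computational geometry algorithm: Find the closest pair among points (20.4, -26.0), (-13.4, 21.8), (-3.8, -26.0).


d(P0,P1) = 58.543, d(P0,P2) = 24.2, d(P1,P2) = 48.7545
Closest: P0 and P2

Closest pair: (20.4, -26.0) and (-3.8, -26.0), distance = 24.2


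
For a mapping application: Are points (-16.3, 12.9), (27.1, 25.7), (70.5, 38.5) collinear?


Cross product: (27.1-(-16.3))*(38.5-12.9) - (25.7-12.9)*(70.5-(-16.3))
= 0

Yes, collinear


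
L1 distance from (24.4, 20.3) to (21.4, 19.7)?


|24.4-21.4| + |20.3-19.7| = 3 + 0.6 = 3.6

3.6


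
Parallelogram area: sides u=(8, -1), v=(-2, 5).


|u x v| = |8*5 - (-1)*(-2)|
= |40 - 2| = 38

38


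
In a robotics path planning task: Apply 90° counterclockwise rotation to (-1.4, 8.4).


90° CCW: (x,y) -> (-y, x)
(-1.4,8.4) -> (-8.4, -1.4)

(-8.4, -1.4)


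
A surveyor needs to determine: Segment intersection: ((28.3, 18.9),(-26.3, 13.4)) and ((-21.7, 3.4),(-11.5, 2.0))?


Cross products: d1=228.1, d2=95.56, d3=571.3, d4=703.84
d1*d2 < 0 and d3*d4 < 0? no

No, they don't intersect


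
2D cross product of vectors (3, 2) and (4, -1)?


u x v = u_x*v_y - u_y*v_x = 3*(-1) - 2*4
= (-3) - 8 = -11

-11


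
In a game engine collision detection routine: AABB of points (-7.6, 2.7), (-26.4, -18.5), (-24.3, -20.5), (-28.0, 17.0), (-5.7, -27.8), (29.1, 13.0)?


x range: [-28, 29.1]
y range: [-27.8, 17]
Bounding box: (-28,-27.8) to (29.1,17)

(-28,-27.8) to (29.1,17)


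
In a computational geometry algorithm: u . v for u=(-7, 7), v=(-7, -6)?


u . v = u_x*v_x + u_y*v_y = (-7)*(-7) + 7*(-6)
= 49 + (-42) = 7

7


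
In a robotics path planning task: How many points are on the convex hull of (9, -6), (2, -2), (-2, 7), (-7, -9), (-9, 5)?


Convex hull vertices (CCW): (-9, 5), (-7, -9), (9, -6), (-2, 7)
Count = 4

4


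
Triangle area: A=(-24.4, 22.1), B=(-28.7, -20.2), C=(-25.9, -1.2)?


Area = |x_A(y_B-y_C) + x_B(y_C-y_A) + x_C(y_A-y_B)|/2
= |463.6 + 668.71 + (-1095.57)|/2
= 36.74/2 = 18.37

18.37


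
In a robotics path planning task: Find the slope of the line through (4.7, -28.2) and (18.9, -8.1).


slope = (y2-y1)/(x2-x1) = ((-8.1)-(-28.2))/(18.9-4.7) = 20.1/14.2 = 1.4155

1.4155


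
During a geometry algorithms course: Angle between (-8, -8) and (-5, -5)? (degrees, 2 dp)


u.v = 80, |u| = sqrt(128) = 11.3137, |v| = sqrt(50) = 7.0711
cos(theta) = u.v/(|u||v|) = 80/sqrt(6400) = 1
theta = acos(1) = 0 degrees

0 degrees


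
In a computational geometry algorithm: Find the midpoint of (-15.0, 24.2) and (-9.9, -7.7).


M = (((-15)+(-9.9))/2, (24.2+(-7.7))/2)
= (-12.45, 8.25)

(-12.45, 8.25)


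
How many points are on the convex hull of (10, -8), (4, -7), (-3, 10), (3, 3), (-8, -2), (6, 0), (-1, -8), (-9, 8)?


Convex hull vertices (CCW): (-9, 8), (-8, -2), (-1, -8), (10, -8), (6, 0), (-3, 10)
Count = 6

6


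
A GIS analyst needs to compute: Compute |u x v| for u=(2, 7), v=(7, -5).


|u x v| = |2*(-5) - 7*7|
= |(-10) - 49| = 59

59


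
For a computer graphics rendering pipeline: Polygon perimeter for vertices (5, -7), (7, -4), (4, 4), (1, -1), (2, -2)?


Sides: (5, -7)->(7, -4): sqrt(13) = 3.605551, (7, -4)->(4, 4): sqrt(73) = 8.544004, (4, 4)->(1, -1): sqrt(34) = 5.830952, (1, -1)->(2, -2): sqrt(2) = 1.414214, (2, -2)->(5, -7): sqrt(34) = 5.830952
Sum = 25.225673
Perimeter = 25.2257

25.2257


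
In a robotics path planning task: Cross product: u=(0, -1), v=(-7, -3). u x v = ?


u x v = u_x*v_y - u_y*v_x = 0*(-3) - (-1)*(-7)
= 0 - 7 = -7

-7


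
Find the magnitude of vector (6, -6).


|u| = sqrt(6^2 + (-6)^2) = sqrt(72) = 8.4853

8.4853


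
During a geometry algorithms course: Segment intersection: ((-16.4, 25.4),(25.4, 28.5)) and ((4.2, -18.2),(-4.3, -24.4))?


Cross products: d1=-498.32, d2=-265.51, d3=-1886.34, d4=-2119.15
d1*d2 < 0 and d3*d4 < 0? no

No, they don't intersect


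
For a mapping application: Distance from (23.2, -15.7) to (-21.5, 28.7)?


dx=-44.7, dy=44.4
d^2 = (-44.7)^2 + 44.4^2 = 3969.45
d = sqrt(3969.45) = 63.0036

63.0036


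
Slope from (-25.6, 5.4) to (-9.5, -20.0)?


slope = (y2-y1)/(x2-x1) = ((-20)-5.4)/((-9.5)-(-25.6)) = (-25.4)/16.1 = -1.5776

-1.5776


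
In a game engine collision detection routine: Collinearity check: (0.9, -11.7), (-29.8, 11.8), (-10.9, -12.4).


Cross product: ((-29.8)-0.9)*((-12.4)-(-11.7)) - (11.8-(-11.7))*((-10.9)-0.9)
= 298.79

No, not collinear


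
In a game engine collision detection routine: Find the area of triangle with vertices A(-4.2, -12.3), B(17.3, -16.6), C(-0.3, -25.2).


Area = |x_A(y_B-y_C) + x_B(y_C-y_A) + x_C(y_A-y_B)|/2
= |(-36.12) + (-223.17) + (-1.29)|/2
= 260.58/2 = 130.29

130.29


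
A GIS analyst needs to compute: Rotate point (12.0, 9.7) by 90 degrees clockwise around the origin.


90° CW: (x,y) -> (y, -x)
(12,9.7) -> (9.7, -12)

(9.7, -12)


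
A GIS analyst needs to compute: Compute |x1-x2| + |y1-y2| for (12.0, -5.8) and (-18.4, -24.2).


|12-(-18.4)| + |(-5.8)-(-24.2)| = 30.4 + 18.4 = 48.8

48.8


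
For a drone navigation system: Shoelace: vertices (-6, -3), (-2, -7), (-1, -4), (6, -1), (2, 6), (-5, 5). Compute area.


Shoelace sum: ((-6)*(-7) - (-2)*(-3)) + ((-2)*(-4) - (-1)*(-7)) + ((-1)*(-1) - 6*(-4)) + (6*6 - 2*(-1)) + (2*5 - (-5)*6) + ((-5)*(-3) - (-6)*5)
= 185
Area = |185|/2 = 92.5

92.5


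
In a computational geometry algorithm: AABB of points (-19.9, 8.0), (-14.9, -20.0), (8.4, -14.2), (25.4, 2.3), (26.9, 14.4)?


x range: [-19.9, 26.9]
y range: [-20, 14.4]
Bounding box: (-19.9,-20) to (26.9,14.4)

(-19.9,-20) to (26.9,14.4)


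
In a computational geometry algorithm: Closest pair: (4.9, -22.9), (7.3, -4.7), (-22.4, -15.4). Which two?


d(P0,P1) = 18.3576, d(P0,P2) = 28.3115, d(P1,P2) = 31.5687
Closest: P0 and P1

Closest pair: (4.9, -22.9) and (7.3, -4.7), distance = 18.3576


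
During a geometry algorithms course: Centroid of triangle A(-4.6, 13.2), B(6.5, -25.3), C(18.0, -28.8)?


Centroid = ((x_A+x_B+x_C)/3, (y_A+y_B+y_C)/3)
= (((-4.6)+6.5+18)/3, (13.2+(-25.3)+(-28.8))/3)
= (6.6333, -13.6333)

(6.6333, -13.6333)


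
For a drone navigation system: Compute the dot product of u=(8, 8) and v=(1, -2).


u . v = u_x*v_x + u_y*v_y = 8*1 + 8*(-2)
= 8 + (-16) = -8

-8


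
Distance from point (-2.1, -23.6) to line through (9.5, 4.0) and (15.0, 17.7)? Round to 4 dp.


|cross product| = 7.12
|line direction| = sqrt(217.94) = 14.7628
Distance = 7.12/sqrt(217.94) = 0.4823

0.4823


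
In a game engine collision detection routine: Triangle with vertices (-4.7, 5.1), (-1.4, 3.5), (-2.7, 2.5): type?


Side lengths squared: AB^2=13.45, BC^2=2.69, CA^2=10.76
Sorted: [2.69, 10.76, 13.45]
By sides: Scalene, By angles: Right

Scalene, Right


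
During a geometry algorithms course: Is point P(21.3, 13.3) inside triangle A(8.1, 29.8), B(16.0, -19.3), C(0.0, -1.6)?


Cross products: AB x AP = 517.77, BC x BP = -615.41, CA x CP = -548.13
All same sign? no

No, outside


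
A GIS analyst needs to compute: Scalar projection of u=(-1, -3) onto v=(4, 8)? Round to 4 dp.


u.v = -28, |v| = sqrt(80) = 8.9443
Scalar projection = u.v / |v| = -28 / sqrt(80) = -3.1305

-3.1305


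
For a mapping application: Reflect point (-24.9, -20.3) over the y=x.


Reflection over y=x: (x,y) -> (y,x)
(-24.9, -20.3) -> (-20.3, -24.9)

(-20.3, -24.9)


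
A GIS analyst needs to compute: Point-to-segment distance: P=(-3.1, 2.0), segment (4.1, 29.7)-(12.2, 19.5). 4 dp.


Project P onto AB: t = 1 (clamped to [0,1])
Closest point on segment: (12.2, 19.5)
Distance: 23.2452

23.2452


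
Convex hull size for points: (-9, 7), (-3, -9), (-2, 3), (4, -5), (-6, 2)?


Convex hull vertices (CCW): (-9, 7), (-3, -9), (4, -5), (-2, 3)
Count = 4

4


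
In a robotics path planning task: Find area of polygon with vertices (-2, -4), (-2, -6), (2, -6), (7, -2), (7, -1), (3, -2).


Shoelace sum: ((-2)*(-6) - (-2)*(-4)) + ((-2)*(-6) - 2*(-6)) + (2*(-2) - 7*(-6)) + (7*(-1) - 7*(-2)) + (7*(-2) - 3*(-1)) + (3*(-4) - (-2)*(-2))
= 46
Area = |46|/2 = 23

23


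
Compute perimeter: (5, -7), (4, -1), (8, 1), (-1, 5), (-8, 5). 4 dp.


Sides: (5, -7)->(4, -1): sqrt(37) = 6.082763, (4, -1)->(8, 1): sqrt(20) = 4.472136, (8, 1)->(-1, 5): sqrt(97) = 9.848858, (-1, 5)->(-8, 5): sqrt(49) = 7, (-8, 5)->(5, -7): sqrt(313) = 17.691806
Sum = 45.095563
Perimeter = 45.0956

45.0956


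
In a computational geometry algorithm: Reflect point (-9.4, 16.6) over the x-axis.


Reflection over x-axis: (x,y) -> (x,-y)
(-9.4, 16.6) -> (-9.4, -16.6)

(-9.4, -16.6)


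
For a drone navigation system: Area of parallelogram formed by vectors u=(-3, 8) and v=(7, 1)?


|u x v| = |(-3)*1 - 8*7|
= |(-3) - 56| = 59

59


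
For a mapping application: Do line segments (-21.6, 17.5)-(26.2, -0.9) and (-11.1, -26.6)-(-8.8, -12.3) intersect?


Cross products: d1=251.58, d2=-474.28, d3=-1914.78, d4=-1188.92
d1*d2 < 0 and d3*d4 < 0? no

No, they don't intersect


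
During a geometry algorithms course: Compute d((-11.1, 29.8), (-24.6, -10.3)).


dx=-13.5, dy=-40.1
d^2 = (-13.5)^2 + (-40.1)^2 = 1790.26
d = sqrt(1790.26) = 42.3115

42.3115


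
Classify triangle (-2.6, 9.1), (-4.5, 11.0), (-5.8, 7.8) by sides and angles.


Side lengths squared: AB^2=7.22, BC^2=11.93, CA^2=11.93
Sorted: [7.22, 11.93, 11.93]
By sides: Isosceles, By angles: Acute

Isosceles, Acute


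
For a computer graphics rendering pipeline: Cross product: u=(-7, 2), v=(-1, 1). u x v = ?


u x v = u_x*v_y - u_y*v_x = (-7)*1 - 2*(-1)
= (-7) - (-2) = -5

-5


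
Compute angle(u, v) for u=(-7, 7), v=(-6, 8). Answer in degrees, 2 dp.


u.v = 98, |u| = sqrt(98) = 9.8995, |v| = sqrt(100) = 10
cos(theta) = u.v/(|u||v|) = 98/sqrt(9800) = 0.989949
theta = acos(0.989949) = 8.13 degrees

8.13 degrees


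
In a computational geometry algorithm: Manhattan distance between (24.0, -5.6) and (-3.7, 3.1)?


|24-(-3.7)| + |(-5.6)-3.1| = 27.7 + 8.7 = 36.4

36.4


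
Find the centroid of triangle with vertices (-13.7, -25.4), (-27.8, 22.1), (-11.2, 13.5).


Centroid = ((x_A+x_B+x_C)/3, (y_A+y_B+y_C)/3)
= (((-13.7)+(-27.8)+(-11.2))/3, ((-25.4)+22.1+13.5)/3)
= (-17.5667, 3.4)

(-17.5667, 3.4)


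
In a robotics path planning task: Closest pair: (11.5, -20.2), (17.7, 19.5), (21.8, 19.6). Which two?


d(P0,P1) = 40.1812, d(P0,P2) = 41.1112, d(P1,P2) = 4.1012
Closest: P1 and P2

Closest pair: (17.7, 19.5) and (21.8, 19.6), distance = 4.1012


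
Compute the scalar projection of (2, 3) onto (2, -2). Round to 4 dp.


u.v = -2, |v| = sqrt(8) = 2.8284
Scalar projection = u.v / |v| = -2 / sqrt(8) = -0.7071

-0.7071


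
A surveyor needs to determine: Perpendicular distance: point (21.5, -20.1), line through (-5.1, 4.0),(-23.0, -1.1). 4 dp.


|cross product| = 567.05
|line direction| = sqrt(346.42) = 18.6124
Distance = 567.05/sqrt(346.42) = 30.4663

30.4663


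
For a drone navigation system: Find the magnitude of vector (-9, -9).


|u| = sqrt((-9)^2 + (-9)^2) = sqrt(162) = 12.7279

12.7279


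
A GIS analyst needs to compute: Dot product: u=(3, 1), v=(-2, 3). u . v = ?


u . v = u_x*v_x + u_y*v_y = 3*(-2) + 1*3
= (-6) + 3 = -3

-3


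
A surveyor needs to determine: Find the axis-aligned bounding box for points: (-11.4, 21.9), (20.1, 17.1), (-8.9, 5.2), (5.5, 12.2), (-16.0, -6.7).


x range: [-16, 20.1]
y range: [-6.7, 21.9]
Bounding box: (-16,-6.7) to (20.1,21.9)

(-16,-6.7) to (20.1,21.9)


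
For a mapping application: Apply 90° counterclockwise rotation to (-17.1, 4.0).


90° CCW: (x,y) -> (-y, x)
(-17.1,4) -> (-4, -17.1)

(-4, -17.1)


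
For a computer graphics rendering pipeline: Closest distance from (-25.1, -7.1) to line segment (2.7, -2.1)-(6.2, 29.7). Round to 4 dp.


Project P onto AB: t = 0 (clamped to [0,1])
Closest point on segment: (2.7, -2.1)
Distance: 28.2461

28.2461


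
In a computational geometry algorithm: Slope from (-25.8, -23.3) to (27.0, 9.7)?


slope = (y2-y1)/(x2-x1) = (9.7-(-23.3))/(27-(-25.8)) = 33/52.8 = 0.625

0.625


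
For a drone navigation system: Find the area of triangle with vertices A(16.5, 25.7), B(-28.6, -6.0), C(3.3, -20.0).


Area = |x_A(y_B-y_C) + x_B(y_C-y_A) + x_C(y_A-y_B)|/2
= |231 + 1307.02 + 104.61|/2
= 1642.63/2 = 821.315

821.315


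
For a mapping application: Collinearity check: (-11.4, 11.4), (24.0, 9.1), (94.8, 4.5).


Cross product: (24-(-11.4))*(4.5-11.4) - (9.1-11.4)*(94.8-(-11.4))
= 0

Yes, collinear


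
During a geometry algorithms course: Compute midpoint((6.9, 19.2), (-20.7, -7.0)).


M = ((6.9+(-20.7))/2, (19.2+(-7))/2)
= (-6.9, 6.1)

(-6.9, 6.1)


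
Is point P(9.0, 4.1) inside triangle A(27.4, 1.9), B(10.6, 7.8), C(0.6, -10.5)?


Cross products: AB x AP = 71.6, BC x BP = 7.72, CA x CP = 287.12
All same sign? yes

Yes, inside


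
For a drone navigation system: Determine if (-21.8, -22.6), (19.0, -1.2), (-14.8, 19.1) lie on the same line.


Cross product: (19-(-21.8))*(19.1-(-22.6)) - ((-1.2)-(-22.6))*((-14.8)-(-21.8))
= 1551.56

No, not collinear


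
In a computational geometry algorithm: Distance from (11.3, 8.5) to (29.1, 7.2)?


dx=17.8, dy=-1.3
d^2 = 17.8^2 + (-1.3)^2 = 318.53
d = sqrt(318.53) = 17.8474

17.8474


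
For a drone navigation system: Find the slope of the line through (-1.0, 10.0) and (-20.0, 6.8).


slope = (y2-y1)/(x2-x1) = (6.8-10)/((-20)-(-1)) = (-3.2)/(-19) = 0.1684

0.1684


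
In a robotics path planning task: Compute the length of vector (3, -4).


|u| = sqrt(3^2 + (-4)^2) = sqrt(25) = 5

5


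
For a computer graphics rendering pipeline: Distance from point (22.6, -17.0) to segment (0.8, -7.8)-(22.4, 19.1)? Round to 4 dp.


Project P onto AB: t = 0.1877 (clamped to [0,1])
Closest point on segment: (4.8544, -2.7508)
Distance: 22.7584

22.7584


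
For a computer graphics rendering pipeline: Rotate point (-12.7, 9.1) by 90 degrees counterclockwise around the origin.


90° CCW: (x,y) -> (-y, x)
(-12.7,9.1) -> (-9.1, -12.7)

(-9.1, -12.7)


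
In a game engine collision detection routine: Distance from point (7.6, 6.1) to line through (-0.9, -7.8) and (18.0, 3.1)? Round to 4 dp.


|cross product| = 170.06
|line direction| = sqrt(476.02) = 21.8179
Distance = 170.06/sqrt(476.02) = 7.7945

7.7945


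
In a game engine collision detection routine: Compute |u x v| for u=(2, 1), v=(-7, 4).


|u x v| = |2*4 - 1*(-7)|
= |8 - (-7)| = 15

15


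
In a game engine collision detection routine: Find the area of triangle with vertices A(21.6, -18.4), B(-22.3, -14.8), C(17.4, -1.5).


Area = |x_A(y_B-y_C) + x_B(y_C-y_A) + x_C(y_A-y_B)|/2
= |(-287.28) + (-376.87) + (-62.64)|/2
= 726.79/2 = 363.395

363.395


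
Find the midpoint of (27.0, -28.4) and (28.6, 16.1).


M = ((27+28.6)/2, ((-28.4)+16.1)/2)
= (27.8, -6.15)

(27.8, -6.15)


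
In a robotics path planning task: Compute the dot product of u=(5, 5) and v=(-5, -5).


u . v = u_x*v_x + u_y*v_y = 5*(-5) + 5*(-5)
= (-25) + (-25) = -50

-50


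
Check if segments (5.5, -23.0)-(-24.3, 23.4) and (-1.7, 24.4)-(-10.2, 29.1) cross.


Cross products: d1=369.06, d2=114.72, d3=-1078.44, d4=-824.1
d1*d2 < 0 and d3*d4 < 0? no

No, they don't intersect


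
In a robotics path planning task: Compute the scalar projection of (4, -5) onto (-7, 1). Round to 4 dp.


u.v = -33, |v| = sqrt(50) = 7.0711
Scalar projection = u.v / |v| = -33 / sqrt(50) = -4.6669

-4.6669


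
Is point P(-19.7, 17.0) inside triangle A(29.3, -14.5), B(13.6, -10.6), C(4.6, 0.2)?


Cross products: AB x AP = -303.45, BC x BP = 111.24, CA x CP = 57.75
All same sign? no

No, outside


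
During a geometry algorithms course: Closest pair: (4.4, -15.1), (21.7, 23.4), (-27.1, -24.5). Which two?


d(P0,P1) = 42.2083, d(P0,P2) = 32.8726, d(P1,P2) = 68.3802
Closest: P0 and P2

Closest pair: (4.4, -15.1) and (-27.1, -24.5), distance = 32.8726


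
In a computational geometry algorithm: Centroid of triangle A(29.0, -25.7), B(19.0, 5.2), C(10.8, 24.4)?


Centroid = ((x_A+x_B+x_C)/3, (y_A+y_B+y_C)/3)
= ((29+19+10.8)/3, ((-25.7)+5.2+24.4)/3)
= (19.6, 1.3)

(19.6, 1.3)


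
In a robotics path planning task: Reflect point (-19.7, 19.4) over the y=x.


Reflection over y=x: (x,y) -> (y,x)
(-19.7, 19.4) -> (19.4, -19.7)

(19.4, -19.7)


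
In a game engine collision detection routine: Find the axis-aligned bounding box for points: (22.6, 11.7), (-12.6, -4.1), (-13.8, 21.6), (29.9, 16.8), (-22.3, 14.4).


x range: [-22.3, 29.9]
y range: [-4.1, 21.6]
Bounding box: (-22.3,-4.1) to (29.9,21.6)

(-22.3,-4.1) to (29.9,21.6)


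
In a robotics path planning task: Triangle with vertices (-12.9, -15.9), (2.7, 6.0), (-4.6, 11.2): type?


Side lengths squared: AB^2=722.97, BC^2=80.33, CA^2=803.3
Sorted: [80.33, 722.97, 803.3]
By sides: Scalene, By angles: Right

Scalene, Right


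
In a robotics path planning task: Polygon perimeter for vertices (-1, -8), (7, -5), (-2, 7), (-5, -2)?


Sides: (-1, -8)->(7, -5): sqrt(73) = 8.544004, (7, -5)->(-2, 7): sqrt(225) = 15, (-2, 7)->(-5, -2): sqrt(90) = 9.486833, (-5, -2)->(-1, -8): sqrt(52) = 7.211103
Sum = 40.24194
Perimeter = 40.2419

40.2419


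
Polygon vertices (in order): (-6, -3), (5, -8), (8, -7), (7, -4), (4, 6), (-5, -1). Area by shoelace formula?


Shoelace sum: ((-6)*(-8) - 5*(-3)) + (5*(-7) - 8*(-8)) + (8*(-4) - 7*(-7)) + (7*6 - 4*(-4)) + (4*(-1) - (-5)*6) + ((-5)*(-3) - (-6)*(-1))
= 202
Area = |202|/2 = 101

101


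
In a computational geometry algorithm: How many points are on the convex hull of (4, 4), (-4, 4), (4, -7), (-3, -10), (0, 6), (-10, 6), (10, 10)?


Convex hull vertices (CCW): (-10, 6), (-3, -10), (4, -7), (10, 10)
Count = 4

4


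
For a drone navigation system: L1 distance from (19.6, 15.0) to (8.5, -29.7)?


|19.6-8.5| + |15-(-29.7)| = 11.1 + 44.7 = 55.8

55.8


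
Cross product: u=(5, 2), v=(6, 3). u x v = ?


u x v = u_x*v_y - u_y*v_x = 5*3 - 2*6
= 15 - 12 = 3

3


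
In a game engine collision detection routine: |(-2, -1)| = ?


|u| = sqrt((-2)^2 + (-1)^2) = sqrt(5) = 2.2361

2.2361


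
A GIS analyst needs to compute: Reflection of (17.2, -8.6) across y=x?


Reflection over y=x: (x,y) -> (y,x)
(17.2, -8.6) -> (-8.6, 17.2)

(-8.6, 17.2)


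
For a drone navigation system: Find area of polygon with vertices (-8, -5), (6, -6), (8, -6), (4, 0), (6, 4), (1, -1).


Shoelace sum: ((-8)*(-6) - 6*(-5)) + (6*(-6) - 8*(-6)) + (8*0 - 4*(-6)) + (4*4 - 6*0) + (6*(-1) - 1*4) + (1*(-5) - (-8)*(-1))
= 107
Area = |107|/2 = 53.5

53.5


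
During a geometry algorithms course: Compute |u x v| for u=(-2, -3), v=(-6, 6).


|u x v| = |(-2)*6 - (-3)*(-6)|
= |(-12) - 18| = 30

30


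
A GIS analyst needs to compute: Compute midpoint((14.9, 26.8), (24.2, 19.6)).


M = ((14.9+24.2)/2, (26.8+19.6)/2)
= (19.55, 23.2)

(19.55, 23.2)


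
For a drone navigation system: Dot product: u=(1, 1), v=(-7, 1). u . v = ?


u . v = u_x*v_x + u_y*v_y = 1*(-7) + 1*1
= (-7) + 1 = -6

-6


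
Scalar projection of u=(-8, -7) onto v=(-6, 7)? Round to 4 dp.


u.v = -1, |v| = sqrt(85) = 9.2195
Scalar projection = u.v / |v| = -1 / sqrt(85) = -0.1085

-0.1085


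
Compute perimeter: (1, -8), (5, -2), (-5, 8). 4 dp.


Sides: (1, -8)->(5, -2): sqrt(52) = 7.211103, (5, -2)->(-5, 8): sqrt(200) = 14.142136, (-5, 8)->(1, -8): sqrt(292) = 17.088007
Sum = 38.441246
Perimeter = 38.4412

38.4412


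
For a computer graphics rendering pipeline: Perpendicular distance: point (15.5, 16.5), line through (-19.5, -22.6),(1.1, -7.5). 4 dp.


|cross product| = 276.96
|line direction| = sqrt(652.37) = 25.5415
Distance = 276.96/sqrt(652.37) = 10.8435

10.8435


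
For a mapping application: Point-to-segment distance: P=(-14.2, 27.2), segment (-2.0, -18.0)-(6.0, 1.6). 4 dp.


Project P onto AB: t = 1 (clamped to [0,1])
Closest point on segment: (6, 1.6)
Distance: 32.6098

32.6098


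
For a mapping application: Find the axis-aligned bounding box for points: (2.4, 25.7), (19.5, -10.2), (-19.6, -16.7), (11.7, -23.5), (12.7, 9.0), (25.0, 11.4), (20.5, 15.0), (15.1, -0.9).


x range: [-19.6, 25]
y range: [-23.5, 25.7]
Bounding box: (-19.6,-23.5) to (25,25.7)

(-19.6,-23.5) to (25,25.7)


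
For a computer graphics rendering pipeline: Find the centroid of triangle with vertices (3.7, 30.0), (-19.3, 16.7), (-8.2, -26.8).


Centroid = ((x_A+x_B+x_C)/3, (y_A+y_B+y_C)/3)
= ((3.7+(-19.3)+(-8.2))/3, (30+16.7+(-26.8))/3)
= (-7.9333, 6.6333)

(-7.9333, 6.6333)


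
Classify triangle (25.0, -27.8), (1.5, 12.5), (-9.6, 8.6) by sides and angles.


Side lengths squared: AB^2=2176.34, BC^2=138.42, CA^2=2522.12
Sorted: [138.42, 2176.34, 2522.12]
By sides: Scalene, By angles: Obtuse

Scalene, Obtuse


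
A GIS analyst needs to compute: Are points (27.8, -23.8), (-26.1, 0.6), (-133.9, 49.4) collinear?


Cross product: ((-26.1)-27.8)*(49.4-(-23.8)) - (0.6-(-23.8))*((-133.9)-27.8)
= 0

Yes, collinear


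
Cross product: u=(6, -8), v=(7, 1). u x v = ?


u x v = u_x*v_y - u_y*v_x = 6*1 - (-8)*7
= 6 - (-56) = 62

62


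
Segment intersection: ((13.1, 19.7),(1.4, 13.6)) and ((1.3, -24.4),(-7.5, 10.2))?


Cross products: d1=-796.36, d2=-337.86, d3=443.99, d4=-14.51
d1*d2 < 0 and d3*d4 < 0? no

No, they don't intersect


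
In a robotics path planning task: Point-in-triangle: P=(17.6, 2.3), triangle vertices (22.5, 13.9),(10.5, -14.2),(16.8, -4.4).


Cross products: AB x AP = 1.51, BC x BP = 34.37, CA x CP = 23.55
All same sign? yes

Yes, inside


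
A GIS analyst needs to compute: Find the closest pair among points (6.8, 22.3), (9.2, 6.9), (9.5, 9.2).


d(P0,P1) = 15.5859, d(P0,P2) = 13.3754, d(P1,P2) = 2.3195
Closest: P1 and P2

Closest pair: (9.2, 6.9) and (9.5, 9.2), distance = 2.3195


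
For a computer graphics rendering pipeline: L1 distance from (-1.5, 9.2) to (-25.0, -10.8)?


|(-1.5)-(-25)| + |9.2-(-10.8)| = 23.5 + 20 = 43.5

43.5


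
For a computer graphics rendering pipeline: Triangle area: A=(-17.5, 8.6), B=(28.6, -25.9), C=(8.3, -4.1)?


Area = |x_A(y_B-y_C) + x_B(y_C-y_A) + x_C(y_A-y_B)|/2
= |381.5 + (-363.22) + 286.35|/2
= 304.63/2 = 152.315

152.315


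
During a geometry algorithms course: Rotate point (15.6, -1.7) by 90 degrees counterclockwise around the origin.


90° CCW: (x,y) -> (-y, x)
(15.6,-1.7) -> (1.7, 15.6)

(1.7, 15.6)


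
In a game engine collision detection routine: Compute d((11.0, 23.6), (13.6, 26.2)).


dx=2.6, dy=2.6
d^2 = 2.6^2 + 2.6^2 = 13.52
d = sqrt(13.52) = 3.677

3.677


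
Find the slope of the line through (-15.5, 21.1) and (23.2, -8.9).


slope = (y2-y1)/(x2-x1) = ((-8.9)-21.1)/(23.2-(-15.5)) = (-30)/38.7 = -0.7752

-0.7752


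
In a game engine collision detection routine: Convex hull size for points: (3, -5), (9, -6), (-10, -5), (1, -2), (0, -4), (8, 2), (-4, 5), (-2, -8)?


Convex hull vertices (CCW): (-10, -5), (-2, -8), (9, -6), (8, 2), (-4, 5)
Count = 5

5


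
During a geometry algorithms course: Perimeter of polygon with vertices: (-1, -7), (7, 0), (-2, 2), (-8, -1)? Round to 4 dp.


Sides: (-1, -7)->(7, 0): sqrt(113) = 10.630146, (7, 0)->(-2, 2): sqrt(85) = 9.219544, (-2, 2)->(-8, -1): sqrt(45) = 6.708204, (-8, -1)->(-1, -7): sqrt(85) = 9.219544
Sum = 35.777438
Perimeter = 35.7774

35.7774


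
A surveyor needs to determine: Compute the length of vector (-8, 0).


|u| = sqrt((-8)^2 + 0^2) = sqrt(64) = 8

8


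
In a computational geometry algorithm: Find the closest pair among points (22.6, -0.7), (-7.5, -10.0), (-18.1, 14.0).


d(P0,P1) = 31.504, d(P0,P2) = 43.2733, d(P1,P2) = 26.2366
Closest: P1 and P2

Closest pair: (-7.5, -10.0) and (-18.1, 14.0), distance = 26.2366


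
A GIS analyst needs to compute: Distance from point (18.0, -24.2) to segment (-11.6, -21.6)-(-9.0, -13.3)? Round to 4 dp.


Project P onto AB: t = 0.7321 (clamped to [0,1])
Closest point on segment: (-9.6967, -15.5239)
Distance: 29.0238

29.0238


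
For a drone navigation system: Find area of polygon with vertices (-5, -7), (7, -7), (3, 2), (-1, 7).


Shoelace sum: ((-5)*(-7) - 7*(-7)) + (7*2 - 3*(-7)) + (3*7 - (-1)*2) + ((-1)*(-7) - (-5)*7)
= 184
Area = |184|/2 = 92

92


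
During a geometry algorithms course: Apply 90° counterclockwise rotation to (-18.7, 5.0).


90° CCW: (x,y) -> (-y, x)
(-18.7,5) -> (-5, -18.7)

(-5, -18.7)


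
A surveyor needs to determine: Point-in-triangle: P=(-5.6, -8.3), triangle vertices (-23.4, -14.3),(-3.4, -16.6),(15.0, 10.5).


Cross products: AB x AP = 160.94, BC x BP = 212.34, CA x CP = 211.04
All same sign? yes

Yes, inside


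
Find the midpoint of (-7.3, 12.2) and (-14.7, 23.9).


M = (((-7.3)+(-14.7))/2, (12.2+23.9)/2)
= (-11, 18.05)

(-11, 18.05)


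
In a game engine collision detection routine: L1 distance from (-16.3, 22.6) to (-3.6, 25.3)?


|(-16.3)-(-3.6)| + |22.6-25.3| = 12.7 + 2.7 = 15.4

15.4


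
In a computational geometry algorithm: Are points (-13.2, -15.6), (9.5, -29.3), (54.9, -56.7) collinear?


Cross product: (9.5-(-13.2))*((-56.7)-(-15.6)) - ((-29.3)-(-15.6))*(54.9-(-13.2))
= 0

Yes, collinear


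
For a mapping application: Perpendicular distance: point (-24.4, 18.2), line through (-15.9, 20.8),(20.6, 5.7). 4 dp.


|cross product| = 223.25
|line direction| = sqrt(1560.26) = 39.5001
Distance = 223.25/sqrt(1560.26) = 5.6519

5.6519


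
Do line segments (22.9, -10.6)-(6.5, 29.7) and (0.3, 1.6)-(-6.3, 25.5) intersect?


Cross products: d1=-459.62, d2=-333.64, d3=710.7, d4=584.72
d1*d2 < 0 and d3*d4 < 0? no

No, they don't intersect


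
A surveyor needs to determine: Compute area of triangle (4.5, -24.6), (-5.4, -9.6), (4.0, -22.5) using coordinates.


Area = |x_A(y_B-y_C) + x_B(y_C-y_A) + x_C(y_A-y_B)|/2
= |58.05 + (-11.34) + (-60)|/2
= 13.29/2 = 6.645

6.645


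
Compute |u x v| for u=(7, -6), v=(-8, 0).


|u x v| = |7*0 - (-6)*(-8)|
= |0 - 48| = 48

48


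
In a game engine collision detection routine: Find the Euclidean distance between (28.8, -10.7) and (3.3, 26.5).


dx=-25.5, dy=37.2
d^2 = (-25.5)^2 + 37.2^2 = 2034.09
d = sqrt(2034.09) = 45.1009

45.1009


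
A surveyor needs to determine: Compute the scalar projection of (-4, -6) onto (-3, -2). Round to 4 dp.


u.v = 24, |v| = sqrt(13) = 3.6056
Scalar projection = u.v / |v| = 24 / sqrt(13) = 6.6564

6.6564


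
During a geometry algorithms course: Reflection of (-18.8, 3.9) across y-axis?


Reflection over y-axis: (x,y) -> (-x,y)
(-18.8, 3.9) -> (18.8, 3.9)

(18.8, 3.9)


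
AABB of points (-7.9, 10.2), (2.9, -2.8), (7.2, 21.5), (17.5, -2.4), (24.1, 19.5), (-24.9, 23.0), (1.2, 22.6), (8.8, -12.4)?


x range: [-24.9, 24.1]
y range: [-12.4, 23]
Bounding box: (-24.9,-12.4) to (24.1,23)

(-24.9,-12.4) to (24.1,23)


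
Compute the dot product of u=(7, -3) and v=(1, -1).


u . v = u_x*v_x + u_y*v_y = 7*1 + (-3)*(-1)
= 7 + 3 = 10

10


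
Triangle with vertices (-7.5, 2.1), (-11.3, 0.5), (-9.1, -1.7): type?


Side lengths squared: AB^2=17, BC^2=9.68, CA^2=17
Sorted: [9.68, 17, 17]
By sides: Isosceles, By angles: Acute

Isosceles, Acute


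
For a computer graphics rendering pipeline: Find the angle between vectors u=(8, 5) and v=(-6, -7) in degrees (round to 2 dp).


u.v = -83, |u| = sqrt(89) = 9.434, |v| = sqrt(85) = 9.2195
cos(theta) = u.v/(|u||v|) = -83/sqrt(7565) = -0.954275
theta = acos(-0.954275) = 162.61 degrees

162.61 degrees


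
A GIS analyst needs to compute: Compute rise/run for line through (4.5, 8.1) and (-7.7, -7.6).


slope = (y2-y1)/(x2-x1) = ((-7.6)-8.1)/((-7.7)-4.5) = (-15.7)/(-12.2) = 1.2869

1.2869


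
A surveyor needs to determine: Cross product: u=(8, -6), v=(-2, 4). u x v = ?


u x v = u_x*v_y - u_y*v_x = 8*4 - (-6)*(-2)
= 32 - 12 = 20

20


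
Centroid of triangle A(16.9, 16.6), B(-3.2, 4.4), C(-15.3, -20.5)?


Centroid = ((x_A+x_B+x_C)/3, (y_A+y_B+y_C)/3)
= ((16.9+(-3.2)+(-15.3))/3, (16.6+4.4+(-20.5))/3)
= (-0.5333, 0.1667)

(-0.5333, 0.1667)


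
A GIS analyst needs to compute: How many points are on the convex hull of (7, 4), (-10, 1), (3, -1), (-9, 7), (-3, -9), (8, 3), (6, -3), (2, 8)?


Convex hull vertices (CCW): (-10, 1), (-3, -9), (6, -3), (8, 3), (7, 4), (2, 8), (-9, 7)
Count = 7

7


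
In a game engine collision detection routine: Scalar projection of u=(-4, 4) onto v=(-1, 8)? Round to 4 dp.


u.v = 36, |v| = sqrt(65) = 8.0623
Scalar projection = u.v / |v| = 36 / sqrt(65) = 4.4653

4.4653


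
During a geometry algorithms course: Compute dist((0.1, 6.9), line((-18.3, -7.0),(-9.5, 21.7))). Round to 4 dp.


|cross product| = 405.76
|line direction| = sqrt(901.13) = 30.0188
Distance = 405.76/sqrt(901.13) = 13.5169

13.5169


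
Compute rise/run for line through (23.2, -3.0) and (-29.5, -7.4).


slope = (y2-y1)/(x2-x1) = ((-7.4)-(-3))/((-29.5)-23.2) = (-4.4)/(-52.7) = 0.0835

0.0835


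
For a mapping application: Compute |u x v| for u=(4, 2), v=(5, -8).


|u x v| = |4*(-8) - 2*5|
= |(-32) - 10| = 42

42


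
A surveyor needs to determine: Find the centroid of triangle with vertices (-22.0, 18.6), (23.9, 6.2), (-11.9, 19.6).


Centroid = ((x_A+x_B+x_C)/3, (y_A+y_B+y_C)/3)
= (((-22)+23.9+(-11.9))/3, (18.6+6.2+19.6)/3)
= (-3.3333, 14.8)

(-3.3333, 14.8)


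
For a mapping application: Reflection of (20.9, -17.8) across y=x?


Reflection over y=x: (x,y) -> (y,x)
(20.9, -17.8) -> (-17.8, 20.9)

(-17.8, 20.9)


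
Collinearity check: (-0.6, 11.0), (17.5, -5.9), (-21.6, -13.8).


Cross product: (17.5-(-0.6))*((-13.8)-11) - ((-5.9)-11)*((-21.6)-(-0.6))
= -803.78

No, not collinear


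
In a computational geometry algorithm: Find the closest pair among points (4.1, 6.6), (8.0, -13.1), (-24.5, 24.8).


d(P0,P1) = 20.0823, d(P0,P2) = 33.8999, d(P1,P2) = 49.9265
Closest: P0 and P1

Closest pair: (4.1, 6.6) and (8.0, -13.1), distance = 20.0823


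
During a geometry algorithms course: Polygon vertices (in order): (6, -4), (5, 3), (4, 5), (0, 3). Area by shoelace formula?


Shoelace sum: (6*3 - 5*(-4)) + (5*5 - 4*3) + (4*3 - 0*5) + (0*(-4) - 6*3)
= 45
Area = |45|/2 = 22.5

22.5


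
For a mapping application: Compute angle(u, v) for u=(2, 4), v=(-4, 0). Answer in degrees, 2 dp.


u.v = -8, |u| = sqrt(20) = 4.4721, |v| = sqrt(16) = 4
cos(theta) = u.v/(|u||v|) = -8/sqrt(320) = -0.447214
theta = acos(-0.447214) = 116.57 degrees

116.57 degrees


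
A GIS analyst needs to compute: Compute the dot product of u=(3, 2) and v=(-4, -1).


u . v = u_x*v_x + u_y*v_y = 3*(-4) + 2*(-1)
= (-12) + (-2) = -14

-14


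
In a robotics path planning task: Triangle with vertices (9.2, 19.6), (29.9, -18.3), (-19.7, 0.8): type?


Side lengths squared: AB^2=1864.9, BC^2=2824.97, CA^2=1188.65
Sorted: [1188.65, 1864.9, 2824.97]
By sides: Scalene, By angles: Acute

Scalene, Acute


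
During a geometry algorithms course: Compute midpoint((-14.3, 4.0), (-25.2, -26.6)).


M = (((-14.3)+(-25.2))/2, (4+(-26.6))/2)
= (-19.75, -11.3)

(-19.75, -11.3)


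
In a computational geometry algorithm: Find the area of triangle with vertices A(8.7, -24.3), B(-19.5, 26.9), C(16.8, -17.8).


Area = |x_A(y_B-y_C) + x_B(y_C-y_A) + x_C(y_A-y_B)|/2
= |388.89 + (-126.75) + (-860.16)|/2
= 598.02/2 = 299.01

299.01


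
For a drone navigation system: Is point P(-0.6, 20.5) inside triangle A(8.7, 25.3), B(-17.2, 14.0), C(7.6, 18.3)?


Cross products: AB x AP = 19.23, BC x BP = 89.82, CA x CP = 59.82
All same sign? yes

Yes, inside


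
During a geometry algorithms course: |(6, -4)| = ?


|u| = sqrt(6^2 + (-4)^2) = sqrt(52) = 7.2111

7.2111


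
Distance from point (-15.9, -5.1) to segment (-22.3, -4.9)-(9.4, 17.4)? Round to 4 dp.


Project P onto AB: t = 0.1321 (clamped to [0,1])
Closest point on segment: (-18.1128, -1.9544)
Distance: 3.8459

3.8459


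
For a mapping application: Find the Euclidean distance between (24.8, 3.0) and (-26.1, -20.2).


dx=-50.9, dy=-23.2
d^2 = (-50.9)^2 + (-23.2)^2 = 3129.05
d = sqrt(3129.05) = 55.9379

55.9379


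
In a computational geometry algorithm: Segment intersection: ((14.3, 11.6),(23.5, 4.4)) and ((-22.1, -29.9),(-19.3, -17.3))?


Cross products: d1=-342.44, d2=-478.52, d3=-643.88, d4=-507.8
d1*d2 < 0 and d3*d4 < 0? no

No, they don't intersect


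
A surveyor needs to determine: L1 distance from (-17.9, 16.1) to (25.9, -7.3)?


|(-17.9)-25.9| + |16.1-(-7.3)| = 43.8 + 23.4 = 67.2

67.2


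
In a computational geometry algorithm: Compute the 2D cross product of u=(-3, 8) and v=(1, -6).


u x v = u_x*v_y - u_y*v_x = (-3)*(-6) - 8*1
= 18 - 8 = 10

10


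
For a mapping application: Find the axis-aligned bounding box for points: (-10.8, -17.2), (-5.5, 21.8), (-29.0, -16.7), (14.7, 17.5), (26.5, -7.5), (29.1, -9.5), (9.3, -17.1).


x range: [-29, 29.1]
y range: [-17.2, 21.8]
Bounding box: (-29,-17.2) to (29.1,21.8)

(-29,-17.2) to (29.1,21.8)


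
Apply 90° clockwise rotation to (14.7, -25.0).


90° CW: (x,y) -> (y, -x)
(14.7,-25) -> (-25, -14.7)

(-25, -14.7)


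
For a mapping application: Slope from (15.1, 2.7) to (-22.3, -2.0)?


slope = (y2-y1)/(x2-x1) = ((-2)-2.7)/((-22.3)-15.1) = (-4.7)/(-37.4) = 0.1257

0.1257


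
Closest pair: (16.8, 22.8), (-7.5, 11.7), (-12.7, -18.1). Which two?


d(P0,P1) = 26.7152, d(P0,P2) = 50.4288, d(P1,P2) = 30.2503
Closest: P0 and P1

Closest pair: (16.8, 22.8) and (-7.5, 11.7), distance = 26.7152


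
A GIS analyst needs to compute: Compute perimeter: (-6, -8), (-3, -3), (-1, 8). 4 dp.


Sides: (-6, -8)->(-3, -3): sqrt(34) = 5.830952, (-3, -3)->(-1, 8): sqrt(125) = 11.18034, (-1, 8)->(-6, -8): sqrt(281) = 16.763055
Sum = 33.774347
Perimeter = 33.7743

33.7743


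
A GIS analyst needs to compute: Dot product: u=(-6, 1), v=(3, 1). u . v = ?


u . v = u_x*v_x + u_y*v_y = (-6)*3 + 1*1
= (-18) + 1 = -17

-17


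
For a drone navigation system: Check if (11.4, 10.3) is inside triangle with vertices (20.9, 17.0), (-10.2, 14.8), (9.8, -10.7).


Cross products: AB x AP = 187.47, BC x BP = 460.8, CA x CP = 188.78
All same sign? yes

Yes, inside


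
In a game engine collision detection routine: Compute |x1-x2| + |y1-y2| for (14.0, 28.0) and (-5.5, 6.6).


|14-(-5.5)| + |28-6.6| = 19.5 + 21.4 = 40.9

40.9


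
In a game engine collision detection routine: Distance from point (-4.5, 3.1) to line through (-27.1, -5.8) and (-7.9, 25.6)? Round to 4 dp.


|cross product| = 538.76
|line direction| = sqrt(1354.6) = 36.8049
Distance = 538.76/sqrt(1354.6) = 14.6383

14.6383


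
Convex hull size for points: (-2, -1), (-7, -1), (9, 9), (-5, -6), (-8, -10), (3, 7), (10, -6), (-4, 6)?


Convex hull vertices (CCW): (-8, -10), (10, -6), (9, 9), (-4, 6), (-7, -1)
Count = 5

5
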